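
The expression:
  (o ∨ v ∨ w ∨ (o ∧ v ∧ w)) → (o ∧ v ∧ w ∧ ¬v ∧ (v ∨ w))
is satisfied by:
  {v: False, w: False, o: False}


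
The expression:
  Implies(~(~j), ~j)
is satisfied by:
  {j: False}


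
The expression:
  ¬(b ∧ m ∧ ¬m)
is always true.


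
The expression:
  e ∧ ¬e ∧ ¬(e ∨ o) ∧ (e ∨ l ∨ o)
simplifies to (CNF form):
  False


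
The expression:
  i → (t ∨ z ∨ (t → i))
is always true.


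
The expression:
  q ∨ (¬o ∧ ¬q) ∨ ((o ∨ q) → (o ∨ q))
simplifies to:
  True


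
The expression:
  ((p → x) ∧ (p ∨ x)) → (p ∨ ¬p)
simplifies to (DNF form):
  True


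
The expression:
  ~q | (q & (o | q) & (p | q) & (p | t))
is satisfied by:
  {t: True, p: True, q: False}
  {t: True, p: False, q: False}
  {p: True, t: False, q: False}
  {t: False, p: False, q: False}
  {t: True, q: True, p: True}
  {t: True, q: True, p: False}
  {q: True, p: True, t: False}


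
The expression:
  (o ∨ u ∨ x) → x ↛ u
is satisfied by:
  {x: True, u: False, o: False}
  {u: False, o: False, x: False}
  {x: True, o: True, u: False}


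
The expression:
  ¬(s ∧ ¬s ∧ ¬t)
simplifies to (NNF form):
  True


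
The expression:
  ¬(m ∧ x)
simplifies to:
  ¬m ∨ ¬x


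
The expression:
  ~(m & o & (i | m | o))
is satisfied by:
  {m: False, o: False}
  {o: True, m: False}
  {m: True, o: False}


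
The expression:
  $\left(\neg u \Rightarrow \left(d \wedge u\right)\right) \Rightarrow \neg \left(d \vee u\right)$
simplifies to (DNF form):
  $\neg u$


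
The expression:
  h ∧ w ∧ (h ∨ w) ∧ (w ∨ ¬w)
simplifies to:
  h ∧ w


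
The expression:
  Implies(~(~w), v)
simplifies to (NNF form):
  v | ~w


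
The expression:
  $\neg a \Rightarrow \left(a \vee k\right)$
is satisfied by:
  {a: True, k: True}
  {a: True, k: False}
  {k: True, a: False}


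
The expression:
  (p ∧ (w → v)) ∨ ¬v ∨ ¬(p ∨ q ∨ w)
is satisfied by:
  {p: True, q: False, w: False, v: False}
  {p: True, w: True, q: False, v: False}
  {p: True, q: True, w: False, v: False}
  {p: True, w: True, q: True, v: False}
  {p: False, q: False, w: False, v: False}
  {w: True, p: False, q: False, v: False}
  {q: True, p: False, w: False, v: False}
  {w: True, q: True, p: False, v: False}
  {v: True, p: True, q: False, w: False}
  {v: True, w: True, p: True, q: False}
  {v: True, p: True, q: True, w: False}
  {v: True, w: True, p: True, q: True}
  {v: True, p: False, q: False, w: False}


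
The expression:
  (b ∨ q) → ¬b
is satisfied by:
  {b: False}


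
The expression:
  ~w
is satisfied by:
  {w: False}


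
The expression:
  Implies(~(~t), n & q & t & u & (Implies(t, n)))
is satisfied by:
  {n: True, q: True, u: True, t: False}
  {n: True, q: True, u: False, t: False}
  {n: True, u: True, q: False, t: False}
  {n: True, u: False, q: False, t: False}
  {q: True, u: True, n: False, t: False}
  {q: True, n: False, u: False, t: False}
  {q: False, u: True, n: False, t: False}
  {q: False, n: False, u: False, t: False}
  {n: True, t: True, q: True, u: True}


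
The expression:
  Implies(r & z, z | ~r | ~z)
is always true.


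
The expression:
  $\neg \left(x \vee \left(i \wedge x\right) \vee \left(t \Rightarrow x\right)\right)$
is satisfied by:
  {t: True, x: False}


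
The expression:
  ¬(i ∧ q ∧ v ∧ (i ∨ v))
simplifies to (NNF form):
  ¬i ∨ ¬q ∨ ¬v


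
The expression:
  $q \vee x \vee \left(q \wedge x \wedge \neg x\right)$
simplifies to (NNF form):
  $q \vee x$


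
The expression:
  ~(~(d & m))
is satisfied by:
  {m: True, d: True}


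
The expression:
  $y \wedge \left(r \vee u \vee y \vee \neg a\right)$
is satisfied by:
  {y: True}


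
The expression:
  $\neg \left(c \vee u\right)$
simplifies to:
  $\neg c \wedge \neg u$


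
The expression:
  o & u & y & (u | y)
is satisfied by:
  {u: True, o: True, y: True}


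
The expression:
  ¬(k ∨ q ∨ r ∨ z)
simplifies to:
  ¬k ∧ ¬q ∧ ¬r ∧ ¬z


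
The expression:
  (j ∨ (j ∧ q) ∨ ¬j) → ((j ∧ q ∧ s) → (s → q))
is always true.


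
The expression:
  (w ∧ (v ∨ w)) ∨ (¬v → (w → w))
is always true.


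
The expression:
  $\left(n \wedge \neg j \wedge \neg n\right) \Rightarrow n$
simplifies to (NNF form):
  $\text{True}$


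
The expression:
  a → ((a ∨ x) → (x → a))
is always true.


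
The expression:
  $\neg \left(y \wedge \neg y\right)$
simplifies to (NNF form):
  $\text{True}$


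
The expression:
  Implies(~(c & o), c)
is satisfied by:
  {c: True}


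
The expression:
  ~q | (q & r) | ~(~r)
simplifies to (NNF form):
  r | ~q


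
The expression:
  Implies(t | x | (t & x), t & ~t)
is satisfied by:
  {x: False, t: False}


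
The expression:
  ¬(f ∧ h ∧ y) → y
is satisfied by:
  {y: True}


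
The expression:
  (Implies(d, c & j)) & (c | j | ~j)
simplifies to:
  ~d | (c & j)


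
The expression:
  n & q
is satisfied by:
  {q: True, n: True}


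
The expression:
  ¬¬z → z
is always true.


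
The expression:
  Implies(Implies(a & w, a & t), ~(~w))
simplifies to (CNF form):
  w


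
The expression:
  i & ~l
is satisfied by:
  {i: True, l: False}


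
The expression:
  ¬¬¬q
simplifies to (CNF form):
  ¬q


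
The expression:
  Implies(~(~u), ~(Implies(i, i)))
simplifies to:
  ~u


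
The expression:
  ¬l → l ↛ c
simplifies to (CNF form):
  l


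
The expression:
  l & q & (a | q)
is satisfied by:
  {q: True, l: True}


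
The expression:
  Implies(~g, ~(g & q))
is always true.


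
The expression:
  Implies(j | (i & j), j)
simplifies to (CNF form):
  True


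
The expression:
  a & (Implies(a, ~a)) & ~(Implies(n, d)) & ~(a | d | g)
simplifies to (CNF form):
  False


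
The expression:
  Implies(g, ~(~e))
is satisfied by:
  {e: True, g: False}
  {g: False, e: False}
  {g: True, e: True}


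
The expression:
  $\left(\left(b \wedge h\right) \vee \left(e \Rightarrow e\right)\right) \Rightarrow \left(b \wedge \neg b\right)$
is never true.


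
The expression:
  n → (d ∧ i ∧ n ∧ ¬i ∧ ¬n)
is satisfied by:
  {n: False}


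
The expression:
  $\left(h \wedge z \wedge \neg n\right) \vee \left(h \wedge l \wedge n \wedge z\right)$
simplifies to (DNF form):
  $\left(h \wedge l \wedge z\right) \vee \left(h \wedge z \wedge \neg n\right)$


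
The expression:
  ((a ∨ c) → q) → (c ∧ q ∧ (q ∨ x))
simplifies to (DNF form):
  c ∨ (a ∧ ¬q)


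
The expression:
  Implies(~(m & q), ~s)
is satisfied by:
  {m: True, q: True, s: False}
  {m: True, q: False, s: False}
  {q: True, m: False, s: False}
  {m: False, q: False, s: False}
  {m: True, s: True, q: True}


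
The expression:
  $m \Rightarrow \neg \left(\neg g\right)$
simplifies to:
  $g \vee \neg m$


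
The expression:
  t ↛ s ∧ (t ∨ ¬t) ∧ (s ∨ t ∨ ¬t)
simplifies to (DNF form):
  t ∧ ¬s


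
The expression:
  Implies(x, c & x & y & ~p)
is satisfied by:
  {y: True, c: True, p: False, x: False}
  {y: True, c: False, p: False, x: False}
  {c: True, y: False, p: False, x: False}
  {y: False, c: False, p: False, x: False}
  {y: True, p: True, c: True, x: False}
  {y: True, p: True, c: False, x: False}
  {p: True, c: True, y: False, x: False}
  {p: True, y: False, c: False, x: False}
  {y: True, x: True, p: False, c: True}


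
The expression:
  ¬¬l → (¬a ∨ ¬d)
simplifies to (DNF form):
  ¬a ∨ ¬d ∨ ¬l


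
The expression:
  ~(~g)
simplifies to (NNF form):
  g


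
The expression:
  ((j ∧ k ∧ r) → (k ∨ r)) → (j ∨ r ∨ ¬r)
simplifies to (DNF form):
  True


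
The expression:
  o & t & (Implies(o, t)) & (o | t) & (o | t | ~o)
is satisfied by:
  {t: True, o: True}


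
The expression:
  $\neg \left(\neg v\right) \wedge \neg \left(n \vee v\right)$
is never true.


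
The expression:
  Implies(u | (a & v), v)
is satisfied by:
  {v: True, u: False}
  {u: False, v: False}
  {u: True, v: True}


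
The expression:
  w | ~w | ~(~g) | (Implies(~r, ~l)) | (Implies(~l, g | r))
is always true.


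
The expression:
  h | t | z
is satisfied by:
  {t: True, z: True, h: True}
  {t: True, z: True, h: False}
  {t: True, h: True, z: False}
  {t: True, h: False, z: False}
  {z: True, h: True, t: False}
  {z: True, h: False, t: False}
  {h: True, z: False, t: False}


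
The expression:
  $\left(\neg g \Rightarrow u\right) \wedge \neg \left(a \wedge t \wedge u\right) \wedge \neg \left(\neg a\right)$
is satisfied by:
  {a: True, g: True, u: False, t: False}
  {a: True, t: True, g: True, u: False}
  {a: True, u: True, g: True, t: False}
  {a: True, u: True, g: False, t: False}


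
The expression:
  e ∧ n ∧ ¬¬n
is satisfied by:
  {e: True, n: True}


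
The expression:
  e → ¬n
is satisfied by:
  {e: False, n: False}
  {n: True, e: False}
  {e: True, n: False}


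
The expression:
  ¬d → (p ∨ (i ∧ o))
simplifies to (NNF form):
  d ∨ p ∨ (i ∧ o)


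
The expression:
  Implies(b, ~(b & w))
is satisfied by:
  {w: False, b: False}
  {b: True, w: False}
  {w: True, b: False}


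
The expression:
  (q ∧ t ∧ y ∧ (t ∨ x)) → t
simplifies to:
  True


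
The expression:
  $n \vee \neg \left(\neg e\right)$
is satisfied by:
  {n: True, e: True}
  {n: True, e: False}
  {e: True, n: False}


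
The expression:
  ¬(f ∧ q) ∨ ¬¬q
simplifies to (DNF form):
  True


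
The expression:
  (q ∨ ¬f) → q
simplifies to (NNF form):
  f ∨ q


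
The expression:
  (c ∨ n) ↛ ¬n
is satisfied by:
  {n: True}


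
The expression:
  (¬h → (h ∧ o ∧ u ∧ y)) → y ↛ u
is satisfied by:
  {y: True, h: False, u: False}
  {y: False, h: False, u: False}
  {u: True, y: True, h: False}
  {u: True, y: False, h: False}
  {h: True, y: True, u: False}


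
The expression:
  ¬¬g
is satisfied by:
  {g: True}


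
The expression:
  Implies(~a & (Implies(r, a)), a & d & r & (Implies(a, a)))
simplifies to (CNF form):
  a | r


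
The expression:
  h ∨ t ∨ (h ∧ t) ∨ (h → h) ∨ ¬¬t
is always true.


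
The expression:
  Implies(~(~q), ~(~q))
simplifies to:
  True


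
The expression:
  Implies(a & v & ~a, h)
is always true.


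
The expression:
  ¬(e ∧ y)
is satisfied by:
  {e: False, y: False}
  {y: True, e: False}
  {e: True, y: False}


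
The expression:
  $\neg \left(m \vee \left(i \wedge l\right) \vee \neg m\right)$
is never true.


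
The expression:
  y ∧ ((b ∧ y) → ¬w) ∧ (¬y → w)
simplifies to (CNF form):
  y ∧ (¬b ∨ ¬w)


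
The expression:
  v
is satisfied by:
  {v: True}


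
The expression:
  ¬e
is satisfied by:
  {e: False}


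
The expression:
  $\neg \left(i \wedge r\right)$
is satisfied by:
  {i: False, r: False}
  {r: True, i: False}
  {i: True, r: False}


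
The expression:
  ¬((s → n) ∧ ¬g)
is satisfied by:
  {g: True, s: True, n: False}
  {g: True, s: False, n: False}
  {n: True, g: True, s: True}
  {n: True, g: True, s: False}
  {s: True, n: False, g: False}


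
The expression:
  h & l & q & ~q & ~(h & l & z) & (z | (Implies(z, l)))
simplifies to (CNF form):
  False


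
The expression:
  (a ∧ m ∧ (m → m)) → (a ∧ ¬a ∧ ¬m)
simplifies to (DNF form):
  ¬a ∨ ¬m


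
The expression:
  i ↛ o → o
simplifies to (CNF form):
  o ∨ ¬i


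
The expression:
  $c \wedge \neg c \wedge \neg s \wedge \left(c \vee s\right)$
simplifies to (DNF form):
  $\text{False}$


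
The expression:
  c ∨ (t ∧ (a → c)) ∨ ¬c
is always true.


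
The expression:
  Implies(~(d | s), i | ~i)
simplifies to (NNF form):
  True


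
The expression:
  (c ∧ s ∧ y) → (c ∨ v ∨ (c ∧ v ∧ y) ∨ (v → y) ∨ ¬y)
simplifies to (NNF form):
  True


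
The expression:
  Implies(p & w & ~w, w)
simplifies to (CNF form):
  True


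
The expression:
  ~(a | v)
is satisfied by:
  {v: False, a: False}


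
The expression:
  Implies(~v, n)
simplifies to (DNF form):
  n | v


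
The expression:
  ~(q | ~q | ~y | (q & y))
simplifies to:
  False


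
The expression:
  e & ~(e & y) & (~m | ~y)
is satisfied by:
  {e: True, y: False}


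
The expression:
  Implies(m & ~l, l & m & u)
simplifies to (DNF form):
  l | ~m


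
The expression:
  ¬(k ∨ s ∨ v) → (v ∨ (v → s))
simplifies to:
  True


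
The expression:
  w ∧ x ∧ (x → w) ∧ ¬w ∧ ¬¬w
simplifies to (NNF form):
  False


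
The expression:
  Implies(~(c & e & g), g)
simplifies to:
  g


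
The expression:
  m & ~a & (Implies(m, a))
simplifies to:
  False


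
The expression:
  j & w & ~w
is never true.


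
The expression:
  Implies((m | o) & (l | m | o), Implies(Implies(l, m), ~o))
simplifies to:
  ~o | (l & ~m)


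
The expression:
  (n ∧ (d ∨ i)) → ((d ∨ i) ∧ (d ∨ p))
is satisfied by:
  {d: True, p: True, i: False, n: False}
  {d: True, p: False, i: False, n: False}
  {p: True, d: False, i: False, n: False}
  {d: False, p: False, i: False, n: False}
  {n: True, d: True, p: True, i: False}
  {n: True, d: True, p: False, i: False}
  {n: True, p: True, d: False, i: False}
  {n: True, p: False, d: False, i: False}
  {d: True, i: True, p: True, n: False}
  {d: True, i: True, p: False, n: False}
  {i: True, p: True, d: False, n: False}
  {i: True, d: False, p: False, n: False}
  {n: True, i: True, d: True, p: True}
  {n: True, i: True, d: True, p: False}
  {n: True, i: True, p: True, d: False}


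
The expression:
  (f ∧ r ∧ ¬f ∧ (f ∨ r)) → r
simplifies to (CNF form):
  True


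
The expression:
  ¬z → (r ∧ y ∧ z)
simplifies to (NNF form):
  z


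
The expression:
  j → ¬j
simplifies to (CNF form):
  ¬j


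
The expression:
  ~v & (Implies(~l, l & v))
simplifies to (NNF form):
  l & ~v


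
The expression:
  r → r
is always true.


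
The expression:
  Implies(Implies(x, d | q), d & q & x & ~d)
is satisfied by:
  {x: True, q: False, d: False}


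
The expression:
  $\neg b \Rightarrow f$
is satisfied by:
  {b: True, f: True}
  {b: True, f: False}
  {f: True, b: False}


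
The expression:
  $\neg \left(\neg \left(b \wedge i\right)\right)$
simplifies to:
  $b \wedge i$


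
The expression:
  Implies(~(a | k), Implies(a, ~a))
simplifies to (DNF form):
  True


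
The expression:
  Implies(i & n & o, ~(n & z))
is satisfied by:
  {o: False, z: False, n: False, i: False}
  {i: True, o: False, z: False, n: False}
  {n: True, o: False, z: False, i: False}
  {i: True, n: True, o: False, z: False}
  {z: True, i: False, o: False, n: False}
  {i: True, z: True, o: False, n: False}
  {n: True, z: True, i: False, o: False}
  {i: True, n: True, z: True, o: False}
  {o: True, n: False, z: False, i: False}
  {i: True, o: True, n: False, z: False}
  {n: True, o: True, i: False, z: False}
  {i: True, n: True, o: True, z: False}
  {z: True, o: True, n: False, i: False}
  {i: True, z: True, o: True, n: False}
  {n: True, z: True, o: True, i: False}


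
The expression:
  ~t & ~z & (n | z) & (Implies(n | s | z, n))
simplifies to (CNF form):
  n & ~t & ~z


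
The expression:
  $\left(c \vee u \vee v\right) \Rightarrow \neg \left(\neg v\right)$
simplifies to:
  $v \vee \left(\neg c \wedge \neg u\right)$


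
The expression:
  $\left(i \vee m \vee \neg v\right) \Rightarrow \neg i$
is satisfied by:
  {i: False}


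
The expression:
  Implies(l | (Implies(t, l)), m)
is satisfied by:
  {t: True, m: True, l: False}
  {m: True, l: False, t: False}
  {t: True, m: True, l: True}
  {m: True, l: True, t: False}
  {t: True, l: False, m: False}


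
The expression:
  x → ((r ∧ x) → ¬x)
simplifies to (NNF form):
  ¬r ∨ ¬x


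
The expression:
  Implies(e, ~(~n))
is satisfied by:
  {n: True, e: False}
  {e: False, n: False}
  {e: True, n: True}


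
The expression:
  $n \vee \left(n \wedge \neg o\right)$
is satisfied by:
  {n: True}


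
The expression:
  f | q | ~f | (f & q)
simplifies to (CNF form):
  True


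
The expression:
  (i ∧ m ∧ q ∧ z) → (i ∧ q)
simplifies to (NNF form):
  True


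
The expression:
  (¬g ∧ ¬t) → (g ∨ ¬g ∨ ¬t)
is always true.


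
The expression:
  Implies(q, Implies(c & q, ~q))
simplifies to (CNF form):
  ~c | ~q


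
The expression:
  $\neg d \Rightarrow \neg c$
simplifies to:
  $d \vee \neg c$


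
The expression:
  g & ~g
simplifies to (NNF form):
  False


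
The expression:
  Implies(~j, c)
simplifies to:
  c | j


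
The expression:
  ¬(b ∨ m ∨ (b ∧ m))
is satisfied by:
  {b: False, m: False}


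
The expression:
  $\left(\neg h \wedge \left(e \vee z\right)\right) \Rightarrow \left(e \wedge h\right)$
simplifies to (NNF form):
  $h \vee \left(\neg e \wedge \neg z\right)$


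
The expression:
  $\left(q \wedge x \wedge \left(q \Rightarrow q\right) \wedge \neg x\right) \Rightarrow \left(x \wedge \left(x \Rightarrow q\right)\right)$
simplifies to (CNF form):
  $\text{True}$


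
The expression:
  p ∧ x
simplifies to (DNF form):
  p ∧ x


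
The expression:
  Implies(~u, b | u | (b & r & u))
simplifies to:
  b | u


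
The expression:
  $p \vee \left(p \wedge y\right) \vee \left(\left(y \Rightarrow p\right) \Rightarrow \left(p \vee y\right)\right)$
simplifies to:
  $p \vee y$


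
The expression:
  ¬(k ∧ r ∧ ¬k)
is always true.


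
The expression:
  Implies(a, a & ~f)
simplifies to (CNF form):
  ~a | ~f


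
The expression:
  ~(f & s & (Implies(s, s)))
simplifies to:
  ~f | ~s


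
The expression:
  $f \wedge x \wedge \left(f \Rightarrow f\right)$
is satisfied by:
  {x: True, f: True}


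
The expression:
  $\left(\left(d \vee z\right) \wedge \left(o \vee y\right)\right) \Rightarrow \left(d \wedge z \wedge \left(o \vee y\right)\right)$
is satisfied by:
  {y: False, d: False, o: False, z: False}
  {z: True, y: False, d: False, o: False}
  {o: True, y: False, d: False, z: False}
  {d: True, z: False, y: False, o: False}
  {z: True, d: True, y: False, o: False}
  {z: True, o: True, d: True, y: False}
  {y: True, z: False, d: False, o: False}
  {o: True, y: True, z: False, d: False}
  {z: True, d: True, y: True, o: False}
  {z: True, d: True, y: True, o: True}


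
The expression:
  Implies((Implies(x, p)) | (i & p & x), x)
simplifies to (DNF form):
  x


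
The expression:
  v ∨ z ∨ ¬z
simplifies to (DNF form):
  True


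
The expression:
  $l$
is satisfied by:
  {l: True}


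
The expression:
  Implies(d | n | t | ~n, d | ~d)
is always true.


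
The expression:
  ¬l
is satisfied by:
  {l: False}


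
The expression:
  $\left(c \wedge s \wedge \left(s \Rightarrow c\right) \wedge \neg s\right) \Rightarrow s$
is always true.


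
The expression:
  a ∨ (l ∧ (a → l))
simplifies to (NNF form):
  a ∨ l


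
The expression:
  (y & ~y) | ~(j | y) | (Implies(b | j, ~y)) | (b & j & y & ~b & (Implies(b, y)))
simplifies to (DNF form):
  ~y | (~b & ~j)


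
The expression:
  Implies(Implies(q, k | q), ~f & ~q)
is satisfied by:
  {q: False, f: False}


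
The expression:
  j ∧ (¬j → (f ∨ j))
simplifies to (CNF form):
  j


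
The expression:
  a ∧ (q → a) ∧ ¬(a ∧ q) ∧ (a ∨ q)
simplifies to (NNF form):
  a ∧ ¬q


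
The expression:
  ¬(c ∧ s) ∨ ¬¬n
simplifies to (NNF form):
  n ∨ ¬c ∨ ¬s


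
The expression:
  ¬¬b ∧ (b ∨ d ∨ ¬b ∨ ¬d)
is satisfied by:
  {b: True}


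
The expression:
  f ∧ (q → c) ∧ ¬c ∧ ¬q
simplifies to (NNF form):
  f ∧ ¬c ∧ ¬q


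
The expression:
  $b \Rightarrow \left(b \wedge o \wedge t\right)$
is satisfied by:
  {t: True, o: True, b: False}
  {t: True, o: False, b: False}
  {o: True, t: False, b: False}
  {t: False, o: False, b: False}
  {b: True, t: True, o: True}


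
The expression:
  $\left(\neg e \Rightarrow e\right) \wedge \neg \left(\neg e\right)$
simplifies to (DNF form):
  $e$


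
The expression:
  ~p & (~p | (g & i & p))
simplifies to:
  ~p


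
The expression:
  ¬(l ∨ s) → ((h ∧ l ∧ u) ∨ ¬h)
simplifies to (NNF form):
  l ∨ s ∨ ¬h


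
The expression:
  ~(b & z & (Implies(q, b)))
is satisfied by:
  {z: False, b: False}
  {b: True, z: False}
  {z: True, b: False}


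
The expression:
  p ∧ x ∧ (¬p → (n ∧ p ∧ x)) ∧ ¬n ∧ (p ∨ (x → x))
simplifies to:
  p ∧ x ∧ ¬n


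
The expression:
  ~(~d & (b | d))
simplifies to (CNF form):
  d | ~b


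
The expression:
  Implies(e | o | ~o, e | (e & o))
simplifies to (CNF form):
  e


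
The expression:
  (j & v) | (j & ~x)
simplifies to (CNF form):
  j & (v | ~x)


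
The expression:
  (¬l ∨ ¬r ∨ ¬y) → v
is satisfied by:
  {y: True, v: True, l: True, r: True}
  {y: True, v: True, l: True, r: False}
  {y: True, v: True, r: True, l: False}
  {y: True, v: True, r: False, l: False}
  {v: True, l: True, r: True, y: False}
  {v: True, l: True, r: False, y: False}
  {v: True, l: False, r: True, y: False}
  {v: True, l: False, r: False, y: False}
  {y: True, l: True, r: True, v: False}


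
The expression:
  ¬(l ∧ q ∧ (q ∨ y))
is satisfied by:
  {l: False, q: False}
  {q: True, l: False}
  {l: True, q: False}


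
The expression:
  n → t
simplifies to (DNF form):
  t ∨ ¬n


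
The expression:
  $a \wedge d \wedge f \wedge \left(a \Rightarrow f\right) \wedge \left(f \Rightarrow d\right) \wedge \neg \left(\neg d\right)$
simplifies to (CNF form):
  $a \wedge d \wedge f$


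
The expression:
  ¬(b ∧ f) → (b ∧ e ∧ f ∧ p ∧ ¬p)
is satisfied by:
  {b: True, f: True}


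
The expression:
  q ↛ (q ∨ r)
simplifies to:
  False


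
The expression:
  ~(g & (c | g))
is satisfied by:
  {g: False}


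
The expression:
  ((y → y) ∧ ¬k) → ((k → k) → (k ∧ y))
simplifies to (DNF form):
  k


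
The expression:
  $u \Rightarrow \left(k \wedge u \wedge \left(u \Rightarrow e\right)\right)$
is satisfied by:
  {e: True, k: True, u: False}
  {e: True, k: False, u: False}
  {k: True, e: False, u: False}
  {e: False, k: False, u: False}
  {e: True, u: True, k: True}


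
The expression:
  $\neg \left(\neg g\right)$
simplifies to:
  $g$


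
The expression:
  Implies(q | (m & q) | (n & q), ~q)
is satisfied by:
  {q: False}


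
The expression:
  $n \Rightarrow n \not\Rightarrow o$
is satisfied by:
  {o: False, n: False}
  {n: True, o: False}
  {o: True, n: False}


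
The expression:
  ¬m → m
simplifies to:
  m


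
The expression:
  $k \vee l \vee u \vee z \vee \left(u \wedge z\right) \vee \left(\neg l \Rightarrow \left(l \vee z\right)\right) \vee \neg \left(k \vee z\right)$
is always true.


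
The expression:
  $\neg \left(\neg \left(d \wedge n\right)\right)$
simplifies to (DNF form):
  $d \wedge n$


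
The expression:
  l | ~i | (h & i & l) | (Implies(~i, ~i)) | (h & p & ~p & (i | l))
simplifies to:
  True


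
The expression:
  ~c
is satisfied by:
  {c: False}


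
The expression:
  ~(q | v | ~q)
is never true.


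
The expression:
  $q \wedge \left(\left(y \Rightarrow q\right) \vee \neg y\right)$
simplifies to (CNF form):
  $q$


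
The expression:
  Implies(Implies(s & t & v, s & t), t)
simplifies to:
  t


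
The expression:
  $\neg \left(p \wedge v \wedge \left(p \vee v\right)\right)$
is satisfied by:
  {p: False, v: False}
  {v: True, p: False}
  {p: True, v: False}


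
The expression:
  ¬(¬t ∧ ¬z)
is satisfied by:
  {t: True, z: True}
  {t: True, z: False}
  {z: True, t: False}


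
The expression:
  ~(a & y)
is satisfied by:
  {y: False, a: False}
  {a: True, y: False}
  {y: True, a: False}


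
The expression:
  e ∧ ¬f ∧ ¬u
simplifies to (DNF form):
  e ∧ ¬f ∧ ¬u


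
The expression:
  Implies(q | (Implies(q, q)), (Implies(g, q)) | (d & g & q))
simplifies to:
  q | ~g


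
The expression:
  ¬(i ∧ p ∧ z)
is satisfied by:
  {p: False, z: False, i: False}
  {i: True, p: False, z: False}
  {z: True, p: False, i: False}
  {i: True, z: True, p: False}
  {p: True, i: False, z: False}
  {i: True, p: True, z: False}
  {z: True, p: True, i: False}


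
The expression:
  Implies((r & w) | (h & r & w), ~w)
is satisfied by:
  {w: False, r: False}
  {r: True, w: False}
  {w: True, r: False}


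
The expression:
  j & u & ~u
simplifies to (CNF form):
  False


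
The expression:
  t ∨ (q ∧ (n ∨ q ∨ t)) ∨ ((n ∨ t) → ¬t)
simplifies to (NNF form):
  True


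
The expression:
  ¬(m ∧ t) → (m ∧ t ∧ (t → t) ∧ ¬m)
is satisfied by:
  {t: True, m: True}


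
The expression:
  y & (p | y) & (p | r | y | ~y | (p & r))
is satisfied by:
  {y: True}


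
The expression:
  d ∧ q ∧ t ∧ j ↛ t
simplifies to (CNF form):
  False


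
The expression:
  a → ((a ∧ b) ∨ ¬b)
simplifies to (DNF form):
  True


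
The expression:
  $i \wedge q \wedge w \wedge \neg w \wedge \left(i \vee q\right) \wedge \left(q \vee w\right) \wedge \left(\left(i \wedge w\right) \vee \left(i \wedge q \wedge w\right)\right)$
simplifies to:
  $\text{False}$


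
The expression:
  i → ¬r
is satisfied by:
  {i: False, r: False}
  {r: True, i: False}
  {i: True, r: False}


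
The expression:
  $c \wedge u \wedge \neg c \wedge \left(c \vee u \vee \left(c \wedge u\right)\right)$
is never true.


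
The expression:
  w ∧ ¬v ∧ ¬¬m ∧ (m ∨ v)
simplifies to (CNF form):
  m ∧ w ∧ ¬v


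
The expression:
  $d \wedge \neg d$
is never true.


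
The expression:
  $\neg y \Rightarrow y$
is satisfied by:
  {y: True}


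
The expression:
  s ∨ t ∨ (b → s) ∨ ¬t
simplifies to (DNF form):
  True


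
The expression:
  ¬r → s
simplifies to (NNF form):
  r ∨ s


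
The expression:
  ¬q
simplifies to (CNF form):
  ¬q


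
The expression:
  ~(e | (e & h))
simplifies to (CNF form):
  ~e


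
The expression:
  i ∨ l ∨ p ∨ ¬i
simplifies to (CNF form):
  True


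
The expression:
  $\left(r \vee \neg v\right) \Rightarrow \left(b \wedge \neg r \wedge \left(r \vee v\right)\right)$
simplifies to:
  $v \wedge \neg r$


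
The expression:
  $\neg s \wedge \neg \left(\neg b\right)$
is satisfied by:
  {b: True, s: False}


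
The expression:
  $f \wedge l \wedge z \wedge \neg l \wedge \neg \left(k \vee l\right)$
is never true.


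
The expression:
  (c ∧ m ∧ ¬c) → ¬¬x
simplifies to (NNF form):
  True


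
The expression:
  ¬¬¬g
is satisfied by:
  {g: False}


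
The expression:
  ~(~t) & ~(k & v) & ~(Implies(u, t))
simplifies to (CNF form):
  False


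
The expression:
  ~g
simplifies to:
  ~g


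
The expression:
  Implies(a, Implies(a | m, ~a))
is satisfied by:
  {a: False}


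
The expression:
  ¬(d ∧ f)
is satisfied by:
  {d: False, f: False}
  {f: True, d: False}
  {d: True, f: False}


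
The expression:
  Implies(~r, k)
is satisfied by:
  {r: True, k: True}
  {r: True, k: False}
  {k: True, r: False}


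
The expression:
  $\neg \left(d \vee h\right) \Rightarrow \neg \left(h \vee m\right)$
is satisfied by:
  {h: True, d: True, m: False}
  {h: True, m: False, d: False}
  {d: True, m: False, h: False}
  {d: False, m: False, h: False}
  {h: True, d: True, m: True}
  {h: True, m: True, d: False}
  {d: True, m: True, h: False}


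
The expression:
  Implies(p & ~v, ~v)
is always true.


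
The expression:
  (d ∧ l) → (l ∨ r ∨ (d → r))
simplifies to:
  True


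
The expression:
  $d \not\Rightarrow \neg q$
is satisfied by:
  {d: True, q: True}


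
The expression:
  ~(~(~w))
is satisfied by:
  {w: False}


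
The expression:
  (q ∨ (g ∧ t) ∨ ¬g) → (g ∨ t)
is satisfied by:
  {t: True, g: True}
  {t: True, g: False}
  {g: True, t: False}


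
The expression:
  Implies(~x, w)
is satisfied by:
  {x: True, w: True}
  {x: True, w: False}
  {w: True, x: False}


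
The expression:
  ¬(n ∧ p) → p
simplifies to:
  p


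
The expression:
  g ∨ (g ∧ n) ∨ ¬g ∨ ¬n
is always true.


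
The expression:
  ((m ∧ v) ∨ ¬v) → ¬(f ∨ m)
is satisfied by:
  {v: True, m: False, f: False}
  {v: False, m: False, f: False}
  {f: True, v: True, m: False}


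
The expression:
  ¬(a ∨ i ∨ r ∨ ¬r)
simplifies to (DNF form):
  False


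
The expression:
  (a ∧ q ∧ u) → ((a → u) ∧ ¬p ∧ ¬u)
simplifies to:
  ¬a ∨ ¬q ∨ ¬u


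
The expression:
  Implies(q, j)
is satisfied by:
  {j: True, q: False}
  {q: False, j: False}
  {q: True, j: True}


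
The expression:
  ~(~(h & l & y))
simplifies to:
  h & l & y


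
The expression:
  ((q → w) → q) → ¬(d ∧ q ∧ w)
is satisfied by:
  {w: False, q: False, d: False}
  {d: True, w: False, q: False}
  {q: True, w: False, d: False}
  {d: True, q: True, w: False}
  {w: True, d: False, q: False}
  {d: True, w: True, q: False}
  {q: True, w: True, d: False}


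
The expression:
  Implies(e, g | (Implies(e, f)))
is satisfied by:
  {g: True, f: True, e: False}
  {g: True, f: False, e: False}
  {f: True, g: False, e: False}
  {g: False, f: False, e: False}
  {g: True, e: True, f: True}
  {g: True, e: True, f: False}
  {e: True, f: True, g: False}


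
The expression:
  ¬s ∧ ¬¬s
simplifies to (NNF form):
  False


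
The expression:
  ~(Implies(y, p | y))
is never true.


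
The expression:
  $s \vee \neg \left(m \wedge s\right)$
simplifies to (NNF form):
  $\text{True}$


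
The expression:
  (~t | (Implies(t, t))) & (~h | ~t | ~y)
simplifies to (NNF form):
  ~h | ~t | ~y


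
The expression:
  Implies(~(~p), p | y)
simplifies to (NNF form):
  True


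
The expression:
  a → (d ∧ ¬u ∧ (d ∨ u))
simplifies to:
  (d ∧ ¬u) ∨ ¬a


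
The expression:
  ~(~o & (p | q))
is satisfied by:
  {o: True, p: False, q: False}
  {o: True, q: True, p: False}
  {o: True, p: True, q: False}
  {o: True, q: True, p: True}
  {q: False, p: False, o: False}


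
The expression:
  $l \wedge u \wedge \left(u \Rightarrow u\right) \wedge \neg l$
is never true.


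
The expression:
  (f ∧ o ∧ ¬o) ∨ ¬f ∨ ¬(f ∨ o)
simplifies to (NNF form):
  ¬f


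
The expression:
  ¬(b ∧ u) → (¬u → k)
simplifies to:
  k ∨ u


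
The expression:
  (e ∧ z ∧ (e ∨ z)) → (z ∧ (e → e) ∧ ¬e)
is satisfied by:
  {e: False, z: False}
  {z: True, e: False}
  {e: True, z: False}


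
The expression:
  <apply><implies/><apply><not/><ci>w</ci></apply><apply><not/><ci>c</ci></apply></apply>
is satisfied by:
  {w: True, c: False}
  {c: False, w: False}
  {c: True, w: True}


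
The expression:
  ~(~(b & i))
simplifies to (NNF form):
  b & i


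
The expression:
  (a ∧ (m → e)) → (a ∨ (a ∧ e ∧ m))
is always true.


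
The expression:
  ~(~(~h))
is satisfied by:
  {h: False}


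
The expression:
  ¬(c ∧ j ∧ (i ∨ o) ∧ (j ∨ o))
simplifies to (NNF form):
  (¬i ∧ ¬o) ∨ ¬c ∨ ¬j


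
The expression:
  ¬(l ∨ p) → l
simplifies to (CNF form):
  l ∨ p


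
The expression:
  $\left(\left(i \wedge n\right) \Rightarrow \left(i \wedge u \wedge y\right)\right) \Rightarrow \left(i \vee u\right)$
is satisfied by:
  {i: True, u: True}
  {i: True, u: False}
  {u: True, i: False}


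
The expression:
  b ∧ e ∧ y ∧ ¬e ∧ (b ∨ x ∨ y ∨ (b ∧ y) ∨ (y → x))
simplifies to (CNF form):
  False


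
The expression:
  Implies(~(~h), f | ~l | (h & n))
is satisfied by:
  {n: True, f: True, l: False, h: False}
  {n: True, l: False, f: False, h: False}
  {f: True, n: False, l: False, h: False}
  {n: False, l: False, f: False, h: False}
  {h: True, n: True, f: True, l: False}
  {h: True, n: True, l: False, f: False}
  {h: True, f: True, n: False, l: False}
  {h: True, n: False, l: False, f: False}
  {n: True, l: True, f: True, h: False}
  {n: True, l: True, h: False, f: False}
  {l: True, f: True, h: False, n: False}
  {l: True, h: False, f: False, n: False}
  {n: True, l: True, h: True, f: True}
  {n: True, l: True, h: True, f: False}
  {l: True, h: True, f: True, n: False}


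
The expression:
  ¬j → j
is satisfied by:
  {j: True}


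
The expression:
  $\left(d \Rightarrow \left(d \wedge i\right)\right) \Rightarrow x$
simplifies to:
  $x \vee \left(d \wedge \neg i\right)$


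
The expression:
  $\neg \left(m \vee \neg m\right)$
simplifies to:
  $\text{False}$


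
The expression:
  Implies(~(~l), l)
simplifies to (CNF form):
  True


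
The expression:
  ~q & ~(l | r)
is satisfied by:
  {q: False, r: False, l: False}


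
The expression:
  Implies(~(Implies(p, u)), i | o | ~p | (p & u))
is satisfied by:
  {i: True, o: True, u: True, p: False}
  {i: True, o: True, p: False, u: False}
  {i: True, u: True, p: False, o: False}
  {i: True, p: False, u: False, o: False}
  {o: True, u: True, p: False, i: False}
  {o: True, p: False, u: False, i: False}
  {u: True, o: False, p: False, i: False}
  {o: False, p: False, u: False, i: False}
  {o: True, i: True, p: True, u: True}
  {o: True, i: True, p: True, u: False}
  {i: True, p: True, u: True, o: False}
  {i: True, p: True, o: False, u: False}
  {u: True, p: True, o: True, i: False}
  {p: True, o: True, i: False, u: False}
  {p: True, u: True, i: False, o: False}


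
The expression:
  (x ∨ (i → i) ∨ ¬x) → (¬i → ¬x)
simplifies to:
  i ∨ ¬x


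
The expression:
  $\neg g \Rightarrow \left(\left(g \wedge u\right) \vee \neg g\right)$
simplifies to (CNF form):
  $\text{True}$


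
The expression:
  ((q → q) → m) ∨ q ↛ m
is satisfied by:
  {q: True, m: True}
  {q: True, m: False}
  {m: True, q: False}


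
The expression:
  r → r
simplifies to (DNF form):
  True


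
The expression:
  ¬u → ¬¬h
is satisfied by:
  {u: True, h: True}
  {u: True, h: False}
  {h: True, u: False}


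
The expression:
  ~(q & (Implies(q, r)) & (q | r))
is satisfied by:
  {q: False, r: False}
  {r: True, q: False}
  {q: True, r: False}


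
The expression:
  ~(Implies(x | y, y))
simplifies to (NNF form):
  x & ~y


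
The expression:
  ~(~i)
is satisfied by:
  {i: True}


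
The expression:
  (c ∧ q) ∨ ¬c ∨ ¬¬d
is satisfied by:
  {d: True, q: True, c: False}
  {d: True, c: False, q: False}
  {q: True, c: False, d: False}
  {q: False, c: False, d: False}
  {d: True, q: True, c: True}
  {d: True, c: True, q: False}
  {q: True, c: True, d: False}


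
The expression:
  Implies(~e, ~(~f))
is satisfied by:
  {e: True, f: True}
  {e: True, f: False}
  {f: True, e: False}


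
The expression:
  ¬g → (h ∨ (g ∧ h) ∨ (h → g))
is always true.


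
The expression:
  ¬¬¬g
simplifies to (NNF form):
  ¬g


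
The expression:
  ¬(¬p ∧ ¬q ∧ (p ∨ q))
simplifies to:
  True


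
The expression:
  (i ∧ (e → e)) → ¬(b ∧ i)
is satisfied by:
  {b: False, i: False}
  {i: True, b: False}
  {b: True, i: False}


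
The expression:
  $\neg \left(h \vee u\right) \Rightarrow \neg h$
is always true.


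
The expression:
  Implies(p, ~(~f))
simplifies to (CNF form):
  f | ~p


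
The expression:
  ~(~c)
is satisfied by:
  {c: True}


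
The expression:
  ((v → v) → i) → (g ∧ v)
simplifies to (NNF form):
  (g ∧ v) ∨ ¬i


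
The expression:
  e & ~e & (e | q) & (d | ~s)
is never true.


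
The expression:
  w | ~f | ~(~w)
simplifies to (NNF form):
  w | ~f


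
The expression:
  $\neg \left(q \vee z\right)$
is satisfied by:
  {q: False, z: False}


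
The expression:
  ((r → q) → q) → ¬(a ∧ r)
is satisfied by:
  {a: False, r: False}
  {r: True, a: False}
  {a: True, r: False}


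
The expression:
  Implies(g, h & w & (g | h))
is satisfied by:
  {w: True, h: True, g: False}
  {w: True, h: False, g: False}
  {h: True, w: False, g: False}
  {w: False, h: False, g: False}
  {w: True, g: True, h: True}


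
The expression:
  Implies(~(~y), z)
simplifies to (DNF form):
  z | ~y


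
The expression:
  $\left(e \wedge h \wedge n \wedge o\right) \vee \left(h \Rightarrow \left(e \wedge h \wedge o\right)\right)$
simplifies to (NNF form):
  $\left(e \wedge o\right) \vee \neg h$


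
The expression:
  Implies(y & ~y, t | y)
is always true.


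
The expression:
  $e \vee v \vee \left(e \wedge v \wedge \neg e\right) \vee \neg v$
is always true.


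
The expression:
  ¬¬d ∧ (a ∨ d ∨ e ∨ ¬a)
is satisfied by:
  {d: True}


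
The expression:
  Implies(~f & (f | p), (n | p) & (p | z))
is always true.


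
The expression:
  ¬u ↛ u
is always true.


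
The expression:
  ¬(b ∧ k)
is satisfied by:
  {k: False, b: False}
  {b: True, k: False}
  {k: True, b: False}


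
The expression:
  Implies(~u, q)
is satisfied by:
  {q: True, u: True}
  {q: True, u: False}
  {u: True, q: False}


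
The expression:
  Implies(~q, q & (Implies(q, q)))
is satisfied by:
  {q: True}


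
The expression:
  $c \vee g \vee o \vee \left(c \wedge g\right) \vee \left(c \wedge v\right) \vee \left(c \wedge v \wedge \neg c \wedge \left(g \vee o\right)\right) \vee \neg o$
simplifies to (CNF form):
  $\text{True}$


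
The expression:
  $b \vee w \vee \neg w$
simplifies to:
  $\text{True}$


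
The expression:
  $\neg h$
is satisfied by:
  {h: False}


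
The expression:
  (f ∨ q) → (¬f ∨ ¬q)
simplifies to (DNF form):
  ¬f ∨ ¬q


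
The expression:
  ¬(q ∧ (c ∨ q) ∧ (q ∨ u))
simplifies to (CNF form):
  ¬q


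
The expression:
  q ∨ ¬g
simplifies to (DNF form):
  q ∨ ¬g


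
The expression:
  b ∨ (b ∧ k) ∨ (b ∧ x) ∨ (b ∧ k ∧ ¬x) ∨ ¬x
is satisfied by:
  {b: True, x: False}
  {x: False, b: False}
  {x: True, b: True}


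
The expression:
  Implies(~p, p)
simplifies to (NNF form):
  p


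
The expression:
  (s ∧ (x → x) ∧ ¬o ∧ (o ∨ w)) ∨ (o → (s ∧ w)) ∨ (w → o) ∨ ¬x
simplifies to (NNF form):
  True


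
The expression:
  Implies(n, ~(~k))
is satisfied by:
  {k: True, n: False}
  {n: False, k: False}
  {n: True, k: True}


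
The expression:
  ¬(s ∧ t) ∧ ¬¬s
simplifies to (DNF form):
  s ∧ ¬t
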